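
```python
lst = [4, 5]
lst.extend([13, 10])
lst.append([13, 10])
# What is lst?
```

After line 1: lst = [4, 5]
After line 2 (extend unpacks [13, 10]): lst = [4, 5, 13, 10]
After line 3 (append adds [13, 10] as single element): lst = [4, 5, 13, 10, [13, 10]]

[4, 5, 13, 10, [13, 10]]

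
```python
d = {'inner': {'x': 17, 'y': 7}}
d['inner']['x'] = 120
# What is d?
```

After line 1: d = {'inner': {'x': 17, 'y': 7}}
After line 2 (inner x overwritten): d = {'inner': {'x': 120, 'y': 7}}

{'inner': {'x': 120, 'y': 7}}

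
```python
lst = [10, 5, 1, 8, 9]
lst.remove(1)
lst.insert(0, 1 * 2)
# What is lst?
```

After line 1: lst = [10, 5, 1, 8, 9]
After line 2 (remove first 1): lst = [10, 5, 8, 9]
After line 3 (insert 2 at index 0): lst = [2, 10, 5, 8, 9]

[2, 10, 5, 8, 9]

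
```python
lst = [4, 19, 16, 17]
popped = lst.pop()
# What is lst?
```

[4, 19, 16]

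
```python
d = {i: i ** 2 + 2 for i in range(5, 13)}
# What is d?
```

{5: 27, 6: 38, 7: 51, 8: 66, 9: 83, 10: 102, 11: 123, 12: 146}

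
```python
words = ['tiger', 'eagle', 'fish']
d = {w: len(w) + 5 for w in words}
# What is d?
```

{'tiger': 10, 'eagle': 10, 'fish': 9}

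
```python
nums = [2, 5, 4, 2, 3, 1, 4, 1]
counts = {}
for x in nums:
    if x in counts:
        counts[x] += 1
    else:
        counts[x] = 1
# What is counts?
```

Initial: counts = {}, nums = [2, 5, 4, 2, 3, 1, 4, 1]
See 2: counts = {2: 1}
See 5: counts = {2: 1, 5: 1}
See 4: counts = {2: 1, 5: 1, 4: 1}
See 2: counts = {2: 2, 5: 1, 4: 1}
See 3: counts = {2: 2, 5: 1, 4: 1, 3: 1}
See 1: counts = {2: 2, 5: 1, 4: 1, 3: 1, 1: 1}
See 4: counts = {2: 2, 5: 1, 4: 2, 3: 1, 1: 1}
See 1: counts = {2: 2, 5: 1, 4: 2, 3: 1, 1: 2}

{2: 2, 5: 1, 4: 2, 3: 1, 1: 2}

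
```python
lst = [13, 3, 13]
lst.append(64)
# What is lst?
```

[13, 3, 13, 64]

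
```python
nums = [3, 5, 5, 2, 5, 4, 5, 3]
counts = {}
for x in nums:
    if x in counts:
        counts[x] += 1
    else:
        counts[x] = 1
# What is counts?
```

Initial: counts = {}, nums = [3, 5, 5, 2, 5, 4, 5, 3]
See 3: counts = {3: 1}
See 5: counts = {3: 1, 5: 1}
See 5: counts = {3: 1, 5: 2}
See 2: counts = {3: 1, 5: 2, 2: 1}
See 5: counts = {3: 1, 5: 3, 2: 1}
See 4: counts = {3: 1, 5: 3, 2: 1, 4: 1}
See 5: counts = {3: 1, 5: 4, 2: 1, 4: 1}
See 3: counts = {3: 2, 5: 4, 2: 1, 4: 1}

{3: 2, 5: 4, 2: 1, 4: 1}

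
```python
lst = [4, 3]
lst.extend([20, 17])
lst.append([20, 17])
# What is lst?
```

After line 1: lst = [4, 3]
After line 2 (extend unpacks [20, 17]): lst = [4, 3, 20, 17]
After line 3 (append adds [20, 17] as single element): lst = [4, 3, 20, 17, [20, 17]]

[4, 3, 20, 17, [20, 17]]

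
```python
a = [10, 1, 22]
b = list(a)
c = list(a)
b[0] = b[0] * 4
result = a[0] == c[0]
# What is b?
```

After line 1: a = [10, 1, 22]
After line 2 (b = list(a), copy): a = [10, 1, 22], b = [10, 1, 22]
After line 3 (c = list(a) is a copy, new object): c = [10, 1, 22]
After line 4 (b[0] = 10 * 4 = 40; only b mutates (copy)): a = [10, 1, 22], b = [40, 1, 22], c = [10, 1, 22]
After line 5 (a[0] = 10, c[0] = 10; result = True)

[40, 1, 22]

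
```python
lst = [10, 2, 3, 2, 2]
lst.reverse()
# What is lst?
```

[2, 2, 3, 2, 10]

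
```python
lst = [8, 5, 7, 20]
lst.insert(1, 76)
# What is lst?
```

[8, 76, 5, 7, 20]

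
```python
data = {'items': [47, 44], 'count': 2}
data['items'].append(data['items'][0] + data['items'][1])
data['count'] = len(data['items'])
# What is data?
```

After line 1: data = {'items': [47, 44], 'count': 2}
After line 2 (append 47 + 44 = 91): data = {'items': [47, 44, 91], 'count': 2}
After line 3 (count = len(items) = 3): data = {'items': [47, 44, 91], 'count': 3}

{'items': [47, 44, 91], 'count': 3}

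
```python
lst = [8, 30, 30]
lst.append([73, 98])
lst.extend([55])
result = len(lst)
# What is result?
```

After line 1: lst = [8, 30, 30]
After line 2 (append adds [73, 98] as single element): lst = [8, 30, 30, [73, 98]]
After line 3 (extend unpacks [55], adds 55): lst = [8, 30, 30, [73, 98], 55]
After line 4: result = len(lst) = 5

5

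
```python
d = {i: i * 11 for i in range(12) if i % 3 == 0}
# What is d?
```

{0: 0, 3: 33, 6: 66, 9: 99}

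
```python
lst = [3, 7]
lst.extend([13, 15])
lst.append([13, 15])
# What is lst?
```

After line 1: lst = [3, 7]
After line 2 (extend unpacks [13, 15]): lst = [3, 7, 13, 15]
After line 3 (append adds [13, 15] as single element): lst = [3, 7, 13, 15, [13, 15]]

[3, 7, 13, 15, [13, 15]]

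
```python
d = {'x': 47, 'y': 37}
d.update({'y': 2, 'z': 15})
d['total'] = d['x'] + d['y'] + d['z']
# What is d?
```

After line 1: d = {'x': 47, 'y': 37}
After line 2 (y overwritten, z added): d = {'x': 47, 'y': 2, 'z': 15}
After line 3 (total = 47 + 2 + 15 = 64): d = {'x': 47, 'y': 2, 'z': 15, 'total': 64}

{'x': 47, 'y': 2, 'z': 15, 'total': 64}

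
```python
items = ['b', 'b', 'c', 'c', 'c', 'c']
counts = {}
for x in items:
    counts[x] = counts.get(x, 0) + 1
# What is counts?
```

Initial: counts = {}, items = ['b', 'b', 'c', 'c', 'c', 'c']
See 'b': counts = {'b': 1}
See 'b': counts = {'b': 2}
See 'c': counts = {'b': 2, 'c': 1}
See 'c': counts = {'b': 2, 'c': 2}
See 'c': counts = {'b': 2, 'c': 3}
See 'c': counts = {'b': 2, 'c': 4}

{'b': 2, 'c': 4}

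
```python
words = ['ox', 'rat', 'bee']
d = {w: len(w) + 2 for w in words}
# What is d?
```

{'ox': 4, 'rat': 5, 'bee': 5}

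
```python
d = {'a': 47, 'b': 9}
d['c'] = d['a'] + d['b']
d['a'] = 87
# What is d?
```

After line 1: d = {'a': 47, 'b': 9}
After line 2 (d['c'] = 47 + 9): d = {'a': 47, 'b': 9, 'c': 56}
After line 3: d = {'a': 87, 'b': 9, 'c': 56}

{'a': 87, 'b': 9, 'c': 56}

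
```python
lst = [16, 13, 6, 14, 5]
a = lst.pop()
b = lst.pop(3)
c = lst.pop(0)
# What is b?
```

After line 1: lst = [16, 13, 6, 14, 5]
After line 2 (pop() -> a = 5): lst = [16, 13, 6, 14]
After line 3 (pop(3) -> b = 14): lst = [16, 13, 6]
After line 4 (pop(0) -> c = 16): lst = [13, 6]

14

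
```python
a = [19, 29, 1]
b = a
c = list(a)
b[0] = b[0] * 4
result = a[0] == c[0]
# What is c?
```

After line 1: a = [19, 29, 1]
After line 2 (b = a, alias): a = [19, 29, 1], b = [19, 29, 1]
After line 3 (c = list(a) is a copy, new object): c = [19, 29, 1]
After line 4 (b[0] = 19 * 4 = 76; mutates shared a/b): a = b = [76, 29, 1], c = [19, 29, 1]
After line 5 (a[0] = 76, c[0] = 19; result = False)

[19, 29, 1]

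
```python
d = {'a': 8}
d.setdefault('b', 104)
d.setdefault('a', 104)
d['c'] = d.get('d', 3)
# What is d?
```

After line 1: d = {'a': 8}
After line 2 (setdefault adds 'b'=104): d = {'a': 8, 'b': 104}
After line 3 (setdefault 'a' no-op, already exists): d = {'a': 8, 'b': 104}
After line 4 (get('d', 3) returns default since 'd' not in d): d = {'a': 8, 'b': 104, 'c': 3}

{'a': 8, 'b': 104, 'c': 3}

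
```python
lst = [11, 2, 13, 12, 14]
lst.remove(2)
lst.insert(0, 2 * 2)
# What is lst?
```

After line 1: lst = [11, 2, 13, 12, 14]
After line 2 (remove first 2): lst = [11, 13, 12, 14]
After line 3 (insert 4 at index 0): lst = [4, 11, 13, 12, 14]

[4, 11, 13, 12, 14]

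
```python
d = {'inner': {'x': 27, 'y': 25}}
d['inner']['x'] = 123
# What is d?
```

After line 1: d = {'inner': {'x': 27, 'y': 25}}
After line 2 (inner x overwritten): d = {'inner': {'x': 123, 'y': 25}}

{'inner': {'x': 123, 'y': 25}}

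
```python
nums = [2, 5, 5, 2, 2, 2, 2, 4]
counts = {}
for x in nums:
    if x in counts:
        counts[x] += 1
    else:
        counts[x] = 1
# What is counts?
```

Initial: counts = {}, nums = [2, 5, 5, 2, 2, 2, 2, 4]
See 2: counts = {2: 1}
See 5: counts = {2: 1, 5: 1}
See 5: counts = {2: 1, 5: 2}
See 2: counts = {2: 2, 5: 2}
See 2: counts = {2: 3, 5: 2}
See 2: counts = {2: 4, 5: 2}
See 2: counts = {2: 5, 5: 2}
See 4: counts = {2: 5, 5: 2, 4: 1}

{2: 5, 5: 2, 4: 1}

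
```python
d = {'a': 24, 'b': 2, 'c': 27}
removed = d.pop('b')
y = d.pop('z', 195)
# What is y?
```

After line 1: d = {'a': 24, 'b': 2, 'c': 27}
After line 2 (pop 'b' returns 2): d = {'a': 24, 'c': 27}, removed = 2
After line 3 (pop 'z' missing, returns default 195): d = {'a': 24, 'c': 27}, y = 195

195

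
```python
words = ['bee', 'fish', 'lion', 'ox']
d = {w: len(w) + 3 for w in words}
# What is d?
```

{'bee': 6, 'fish': 7, 'lion': 7, 'ox': 5}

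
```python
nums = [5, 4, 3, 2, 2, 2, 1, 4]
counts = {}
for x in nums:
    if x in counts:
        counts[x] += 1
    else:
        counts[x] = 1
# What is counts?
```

Initial: counts = {}, nums = [5, 4, 3, 2, 2, 2, 1, 4]
See 5: counts = {5: 1}
See 4: counts = {5: 1, 4: 1}
See 3: counts = {5: 1, 4: 1, 3: 1}
See 2: counts = {5: 1, 4: 1, 3: 1, 2: 1}
See 2: counts = {5: 1, 4: 1, 3: 1, 2: 2}
See 2: counts = {5: 1, 4: 1, 3: 1, 2: 3}
See 1: counts = {5: 1, 4: 1, 3: 1, 2: 3, 1: 1}
See 4: counts = {5: 1, 4: 2, 3: 1, 2: 3, 1: 1}

{5: 1, 4: 2, 3: 1, 2: 3, 1: 1}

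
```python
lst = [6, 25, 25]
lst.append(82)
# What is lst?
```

[6, 25, 25, 82]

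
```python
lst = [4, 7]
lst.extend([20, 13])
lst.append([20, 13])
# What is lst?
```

After line 1: lst = [4, 7]
After line 2 (extend unpacks [20, 13]): lst = [4, 7, 20, 13]
After line 3 (append adds [20, 13] as single element): lst = [4, 7, 20, 13, [20, 13]]

[4, 7, 20, 13, [20, 13]]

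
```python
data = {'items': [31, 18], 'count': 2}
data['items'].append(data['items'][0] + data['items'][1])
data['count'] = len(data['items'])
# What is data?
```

After line 1: data = {'items': [31, 18], 'count': 2}
After line 2 (append 31 + 18 = 49): data = {'items': [31, 18, 49], 'count': 2}
After line 3 (count = len(items) = 3): data = {'items': [31, 18, 49], 'count': 3}

{'items': [31, 18, 49], 'count': 3}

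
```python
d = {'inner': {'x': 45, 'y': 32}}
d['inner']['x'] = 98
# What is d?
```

After line 1: d = {'inner': {'x': 45, 'y': 32}}
After line 2 (inner x overwritten): d = {'inner': {'x': 98, 'y': 32}}

{'inner': {'x': 98, 'y': 32}}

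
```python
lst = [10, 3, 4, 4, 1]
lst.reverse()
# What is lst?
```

[1, 4, 4, 3, 10]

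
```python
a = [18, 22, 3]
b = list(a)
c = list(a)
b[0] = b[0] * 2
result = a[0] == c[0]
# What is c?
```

After line 1: a = [18, 22, 3]
After line 2 (b = list(a), copy): a = [18, 22, 3], b = [18, 22, 3]
After line 3 (c = list(a) is a copy, new object): c = [18, 22, 3]
After line 4 (b[0] = 18 * 2 = 36; only b mutates (copy)): a = [18, 22, 3], b = [36, 22, 3], c = [18, 22, 3]
After line 5 (a[0] = 18, c[0] = 18; result = True)

[18, 22, 3]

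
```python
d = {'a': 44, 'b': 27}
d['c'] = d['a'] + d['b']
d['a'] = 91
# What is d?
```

After line 1: d = {'a': 44, 'b': 27}
After line 2 (d['c'] = 44 + 27): d = {'a': 44, 'b': 27, 'c': 71}
After line 3: d = {'a': 91, 'b': 27, 'c': 71}

{'a': 91, 'b': 27, 'c': 71}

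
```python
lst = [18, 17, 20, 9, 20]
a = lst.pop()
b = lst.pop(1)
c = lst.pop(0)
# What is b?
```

After line 1: lst = [18, 17, 20, 9, 20]
After line 2 (pop() -> a = 20): lst = [18, 17, 20, 9]
After line 3 (pop(1) -> b = 17): lst = [18, 20, 9]
After line 4 (pop(0) -> c = 18): lst = [20, 9]

17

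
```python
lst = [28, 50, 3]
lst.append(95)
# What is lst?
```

[28, 50, 3, 95]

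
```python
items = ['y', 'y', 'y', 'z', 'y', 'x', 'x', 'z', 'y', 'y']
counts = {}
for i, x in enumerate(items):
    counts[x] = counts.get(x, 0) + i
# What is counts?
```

Initial: counts = {}, items = ['y', 'y', 'y', 'z', 'y', 'x', 'x', 'z', 'y', 'y']
i=0, x='y': counts = {'y': 0}
i=1, x='y': counts = {'y': 1}
i=2, x='y': counts = {'y': 3}
i=3, x='z': counts = {'y': 3, 'z': 3}
i=4, x='y': counts = {'y': 7, 'z': 3}
i=5, x='x': counts = {'y': 7, 'z': 3, 'x': 5}
i=6, x='x': counts = {'y': 7, 'z': 3, 'x': 11}
i=7, x='z': counts = {'y': 7, 'z': 10, 'x': 11}
i=8, x='y': counts = {'y': 15, 'z': 10, 'x': 11}
i=9, x='y': counts = {'y': 24, 'z': 10, 'x': 11}

{'y': 24, 'z': 10, 'x': 11}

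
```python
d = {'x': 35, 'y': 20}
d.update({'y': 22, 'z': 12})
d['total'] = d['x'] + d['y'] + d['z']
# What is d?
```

After line 1: d = {'x': 35, 'y': 20}
After line 2 (y overwritten, z added): d = {'x': 35, 'y': 22, 'z': 12}
After line 3 (total = 35 + 22 + 12 = 69): d = {'x': 35, 'y': 22, 'z': 12, 'total': 69}

{'x': 35, 'y': 22, 'z': 12, 'total': 69}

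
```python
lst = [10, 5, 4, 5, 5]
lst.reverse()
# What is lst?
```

[5, 5, 4, 5, 10]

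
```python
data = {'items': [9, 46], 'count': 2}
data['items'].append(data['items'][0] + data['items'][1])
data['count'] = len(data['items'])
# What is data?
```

After line 1: data = {'items': [9, 46], 'count': 2}
After line 2 (append 9 + 46 = 55): data = {'items': [9, 46, 55], 'count': 2}
After line 3 (count = len(items) = 3): data = {'items': [9, 46, 55], 'count': 3}

{'items': [9, 46, 55], 'count': 3}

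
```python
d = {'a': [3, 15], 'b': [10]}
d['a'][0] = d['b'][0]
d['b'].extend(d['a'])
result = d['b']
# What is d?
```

After line 1: d = {'a': [3, 15], 'b': [10]}
After line 2 (a[0] = b[0] = 10): d = {'a': [10, 15], 'b': [10]}
After line 3 (b.extend(a) appends [10, 15]): d = {'a': [10, 15], 'b': [10, 10, 15]}
After line 4: result = d['b'] = [10, 10, 15]

{'a': [10, 15], 'b': [10, 10, 15]}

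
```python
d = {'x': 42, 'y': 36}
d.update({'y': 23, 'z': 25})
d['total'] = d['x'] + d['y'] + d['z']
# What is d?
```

After line 1: d = {'x': 42, 'y': 36}
After line 2 (y overwritten, z added): d = {'x': 42, 'y': 23, 'z': 25}
After line 3 (total = 42 + 23 + 25 = 90): d = {'x': 42, 'y': 23, 'z': 25, 'total': 90}

{'x': 42, 'y': 23, 'z': 25, 'total': 90}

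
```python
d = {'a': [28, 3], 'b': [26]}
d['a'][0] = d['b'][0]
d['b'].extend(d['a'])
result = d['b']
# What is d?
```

After line 1: d = {'a': [28, 3], 'b': [26]}
After line 2 (a[0] = b[0] = 26): d = {'a': [26, 3], 'b': [26]}
After line 3 (b.extend(a) appends [26, 3]): d = {'a': [26, 3], 'b': [26, 26, 3]}
After line 4: result = d['b'] = [26, 26, 3]

{'a': [26, 3], 'b': [26, 26, 3]}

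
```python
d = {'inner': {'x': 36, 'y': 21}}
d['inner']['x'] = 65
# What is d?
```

After line 1: d = {'inner': {'x': 36, 'y': 21}}
After line 2 (inner x overwritten): d = {'inner': {'x': 65, 'y': 21}}

{'inner': {'x': 65, 'y': 21}}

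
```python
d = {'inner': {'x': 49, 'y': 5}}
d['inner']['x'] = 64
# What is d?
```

After line 1: d = {'inner': {'x': 49, 'y': 5}}
After line 2 (inner x overwritten): d = {'inner': {'x': 64, 'y': 5}}

{'inner': {'x': 64, 'y': 5}}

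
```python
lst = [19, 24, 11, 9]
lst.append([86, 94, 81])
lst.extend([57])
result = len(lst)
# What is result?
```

After line 1: lst = [19, 24, 11, 9]
After line 2 (append adds [86, 94, 81] as single element): lst = [19, 24, 11, 9, [86, 94, 81]]
After line 3 (extend unpacks [57], adds 57): lst = [19, 24, 11, 9, [86, 94, 81], 57]
After line 4: result = len(lst) = 6

6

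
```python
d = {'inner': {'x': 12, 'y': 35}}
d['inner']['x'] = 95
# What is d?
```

After line 1: d = {'inner': {'x': 12, 'y': 35}}
After line 2 (inner x overwritten): d = {'inner': {'x': 95, 'y': 35}}

{'inner': {'x': 95, 'y': 35}}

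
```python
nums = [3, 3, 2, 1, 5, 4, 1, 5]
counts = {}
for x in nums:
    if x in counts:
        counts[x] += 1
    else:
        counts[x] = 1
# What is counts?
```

Initial: counts = {}, nums = [3, 3, 2, 1, 5, 4, 1, 5]
See 3: counts = {3: 1}
See 3: counts = {3: 2}
See 2: counts = {3: 2, 2: 1}
See 1: counts = {3: 2, 2: 1, 1: 1}
See 5: counts = {3: 2, 2: 1, 1: 1, 5: 1}
See 4: counts = {3: 2, 2: 1, 1: 1, 5: 1, 4: 1}
See 1: counts = {3: 2, 2: 1, 1: 2, 5: 1, 4: 1}
See 5: counts = {3: 2, 2: 1, 1: 2, 5: 2, 4: 1}

{3: 2, 2: 1, 1: 2, 5: 2, 4: 1}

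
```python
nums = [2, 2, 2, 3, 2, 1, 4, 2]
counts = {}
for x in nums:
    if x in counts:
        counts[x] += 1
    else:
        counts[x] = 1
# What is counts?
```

Initial: counts = {}, nums = [2, 2, 2, 3, 2, 1, 4, 2]
See 2: counts = {2: 1}
See 2: counts = {2: 2}
See 2: counts = {2: 3}
See 3: counts = {2: 3, 3: 1}
See 2: counts = {2: 4, 3: 1}
See 1: counts = {2: 4, 3: 1, 1: 1}
See 4: counts = {2: 4, 3: 1, 1: 1, 4: 1}
See 2: counts = {2: 5, 3: 1, 1: 1, 4: 1}

{2: 5, 3: 1, 1: 1, 4: 1}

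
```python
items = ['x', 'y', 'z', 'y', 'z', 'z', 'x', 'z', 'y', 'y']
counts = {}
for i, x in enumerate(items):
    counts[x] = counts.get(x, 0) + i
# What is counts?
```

Initial: counts = {}, items = ['x', 'y', 'z', 'y', 'z', 'z', 'x', 'z', 'y', 'y']
i=0, x='x': counts = {'x': 0}
i=1, x='y': counts = {'x': 0, 'y': 1}
i=2, x='z': counts = {'x': 0, 'y': 1, 'z': 2}
i=3, x='y': counts = {'x': 0, 'y': 4, 'z': 2}
i=4, x='z': counts = {'x': 0, 'y': 4, 'z': 6}
i=5, x='z': counts = {'x': 0, 'y': 4, 'z': 11}
i=6, x='x': counts = {'x': 6, 'y': 4, 'z': 11}
i=7, x='z': counts = {'x': 6, 'y': 4, 'z': 18}
i=8, x='y': counts = {'x': 6, 'y': 12, 'z': 18}
i=9, x='y': counts = {'x': 6, 'y': 21, 'z': 18}

{'x': 6, 'y': 21, 'z': 18}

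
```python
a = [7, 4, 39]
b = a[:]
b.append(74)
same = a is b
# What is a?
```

After line 1: a = [7, 4, 39]
After line 2 (b = a[:] is a shallow copy, new object): a = [7, 4, 39], b = [7, 4, 39]
After line 3 (append only mutates b): a = [7, 4, 39], b = [7, 4, 39, 74]
After line 4 (same = a is b; different objects -> False): same = False

[7, 4, 39]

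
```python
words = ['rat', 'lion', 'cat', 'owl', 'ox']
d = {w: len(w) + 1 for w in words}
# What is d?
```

{'rat': 4, 'lion': 5, 'cat': 4, 'owl': 4, 'ox': 3}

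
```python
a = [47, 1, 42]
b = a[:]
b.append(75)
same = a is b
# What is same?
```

After line 1: a = [47, 1, 42]
After line 2 (b = a[:] is a shallow copy, new object): a = [47, 1, 42], b = [47, 1, 42]
After line 3 (append only mutates b): a = [47, 1, 42], b = [47, 1, 42, 75]
After line 4 (same = a is b; different objects -> False): same = False

False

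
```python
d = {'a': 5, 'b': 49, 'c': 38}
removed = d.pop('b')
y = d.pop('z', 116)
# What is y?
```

After line 1: d = {'a': 5, 'b': 49, 'c': 38}
After line 2 (pop 'b' returns 49): d = {'a': 5, 'c': 38}, removed = 49
After line 3 (pop 'z' missing, returns default 116): d = {'a': 5, 'c': 38}, y = 116

116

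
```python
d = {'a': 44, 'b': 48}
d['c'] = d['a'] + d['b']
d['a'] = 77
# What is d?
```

After line 1: d = {'a': 44, 'b': 48}
After line 2 (d['c'] = 44 + 48): d = {'a': 44, 'b': 48, 'c': 92}
After line 3: d = {'a': 77, 'b': 48, 'c': 92}

{'a': 77, 'b': 48, 'c': 92}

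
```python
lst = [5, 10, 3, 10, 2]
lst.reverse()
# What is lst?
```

[2, 10, 3, 10, 5]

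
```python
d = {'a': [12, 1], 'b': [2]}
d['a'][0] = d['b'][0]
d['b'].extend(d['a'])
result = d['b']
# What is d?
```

After line 1: d = {'a': [12, 1], 'b': [2]}
After line 2 (a[0] = b[0] = 2): d = {'a': [2, 1], 'b': [2]}
After line 3 (b.extend(a) appends [2, 1]): d = {'a': [2, 1], 'b': [2, 2, 1]}
After line 4: result = d['b'] = [2, 2, 1]

{'a': [2, 1], 'b': [2, 2, 1]}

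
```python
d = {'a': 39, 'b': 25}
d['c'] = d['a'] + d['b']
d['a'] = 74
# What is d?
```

After line 1: d = {'a': 39, 'b': 25}
After line 2 (d['c'] = 39 + 25): d = {'a': 39, 'b': 25, 'c': 64}
After line 3: d = {'a': 74, 'b': 25, 'c': 64}

{'a': 74, 'b': 25, 'c': 64}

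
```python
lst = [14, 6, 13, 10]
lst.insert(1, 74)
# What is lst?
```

[14, 74, 6, 13, 10]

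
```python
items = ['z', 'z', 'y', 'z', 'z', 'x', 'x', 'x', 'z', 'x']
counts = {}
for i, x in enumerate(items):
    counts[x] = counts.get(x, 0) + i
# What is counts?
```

Initial: counts = {}, items = ['z', 'z', 'y', 'z', 'z', 'x', 'x', 'x', 'z', 'x']
i=0, x='z': counts = {'z': 0}
i=1, x='z': counts = {'z': 1}
i=2, x='y': counts = {'z': 1, 'y': 2}
i=3, x='z': counts = {'z': 4, 'y': 2}
i=4, x='z': counts = {'z': 8, 'y': 2}
i=5, x='x': counts = {'z': 8, 'y': 2, 'x': 5}
i=6, x='x': counts = {'z': 8, 'y': 2, 'x': 11}
i=7, x='x': counts = {'z': 8, 'y': 2, 'x': 18}
i=8, x='z': counts = {'z': 16, 'y': 2, 'x': 18}
i=9, x='x': counts = {'z': 16, 'y': 2, 'x': 27}

{'z': 16, 'y': 2, 'x': 27}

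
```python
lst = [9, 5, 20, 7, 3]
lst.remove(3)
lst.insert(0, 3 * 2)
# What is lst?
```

After line 1: lst = [9, 5, 20, 7, 3]
After line 2 (remove first 3): lst = [9, 5, 20, 7]
After line 3 (insert 6 at index 0): lst = [6, 9, 5, 20, 7]

[6, 9, 5, 20, 7]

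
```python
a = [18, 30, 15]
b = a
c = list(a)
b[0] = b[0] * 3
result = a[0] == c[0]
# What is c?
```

After line 1: a = [18, 30, 15]
After line 2 (b = a, alias): a = [18, 30, 15], b = [18, 30, 15]
After line 3 (c = list(a) is a copy, new object): c = [18, 30, 15]
After line 4 (b[0] = 18 * 3 = 54; mutates shared a/b): a = b = [54, 30, 15], c = [18, 30, 15]
After line 5 (a[0] = 54, c[0] = 18; result = False)

[18, 30, 15]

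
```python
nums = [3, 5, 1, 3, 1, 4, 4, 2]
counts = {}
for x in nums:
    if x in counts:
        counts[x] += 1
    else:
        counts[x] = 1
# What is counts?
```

Initial: counts = {}, nums = [3, 5, 1, 3, 1, 4, 4, 2]
See 3: counts = {3: 1}
See 5: counts = {3: 1, 5: 1}
See 1: counts = {3: 1, 5: 1, 1: 1}
See 3: counts = {3: 2, 5: 1, 1: 1}
See 1: counts = {3: 2, 5: 1, 1: 2}
See 4: counts = {3: 2, 5: 1, 1: 2, 4: 1}
See 4: counts = {3: 2, 5: 1, 1: 2, 4: 2}
See 2: counts = {3: 2, 5: 1, 1: 2, 4: 2, 2: 1}

{3: 2, 5: 1, 1: 2, 4: 2, 2: 1}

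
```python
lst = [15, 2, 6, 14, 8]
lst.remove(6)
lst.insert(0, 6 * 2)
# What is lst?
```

After line 1: lst = [15, 2, 6, 14, 8]
After line 2 (remove first 6): lst = [15, 2, 14, 8]
After line 3 (insert 12 at index 0): lst = [12, 15, 2, 14, 8]

[12, 15, 2, 14, 8]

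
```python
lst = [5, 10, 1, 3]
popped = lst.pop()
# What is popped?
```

3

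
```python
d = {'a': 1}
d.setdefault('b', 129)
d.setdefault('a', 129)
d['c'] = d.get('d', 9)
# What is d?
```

After line 1: d = {'a': 1}
After line 2 (setdefault adds 'b'=129): d = {'a': 1, 'b': 129}
After line 3 (setdefault 'a' no-op, already exists): d = {'a': 1, 'b': 129}
After line 4 (get('d', 9) returns default since 'd' not in d): d = {'a': 1, 'b': 129, 'c': 9}

{'a': 1, 'b': 129, 'c': 9}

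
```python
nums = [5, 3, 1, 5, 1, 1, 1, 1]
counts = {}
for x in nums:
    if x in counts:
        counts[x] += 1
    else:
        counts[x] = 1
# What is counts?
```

Initial: counts = {}, nums = [5, 3, 1, 5, 1, 1, 1, 1]
See 5: counts = {5: 1}
See 3: counts = {5: 1, 3: 1}
See 1: counts = {5: 1, 3: 1, 1: 1}
See 5: counts = {5: 2, 3: 1, 1: 1}
See 1: counts = {5: 2, 3: 1, 1: 2}
See 1: counts = {5: 2, 3: 1, 1: 3}
See 1: counts = {5: 2, 3: 1, 1: 4}
See 1: counts = {5: 2, 3: 1, 1: 5}

{5: 2, 3: 1, 1: 5}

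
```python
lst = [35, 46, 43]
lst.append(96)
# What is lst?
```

[35, 46, 43, 96]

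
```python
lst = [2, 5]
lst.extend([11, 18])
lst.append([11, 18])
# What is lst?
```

After line 1: lst = [2, 5]
After line 2 (extend unpacks [11, 18]): lst = [2, 5, 11, 18]
After line 3 (append adds [11, 18] as single element): lst = [2, 5, 11, 18, [11, 18]]

[2, 5, 11, 18, [11, 18]]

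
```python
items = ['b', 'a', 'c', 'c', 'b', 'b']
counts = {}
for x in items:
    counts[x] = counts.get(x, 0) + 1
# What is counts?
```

Initial: counts = {}, items = ['b', 'a', 'c', 'c', 'b', 'b']
See 'b': counts = {'b': 1}
See 'a': counts = {'b': 1, 'a': 1}
See 'c': counts = {'b': 1, 'a': 1, 'c': 1}
See 'c': counts = {'b': 1, 'a': 1, 'c': 2}
See 'b': counts = {'b': 2, 'a': 1, 'c': 2}
See 'b': counts = {'b': 3, 'a': 1, 'c': 2}

{'b': 3, 'a': 1, 'c': 2}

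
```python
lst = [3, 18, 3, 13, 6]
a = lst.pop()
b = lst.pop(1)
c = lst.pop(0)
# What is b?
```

After line 1: lst = [3, 18, 3, 13, 6]
After line 2 (pop() -> a = 6): lst = [3, 18, 3, 13]
After line 3 (pop(1) -> b = 18): lst = [3, 3, 13]
After line 4 (pop(0) -> c = 3): lst = [3, 13]

18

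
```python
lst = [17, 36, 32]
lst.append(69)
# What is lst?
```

[17, 36, 32, 69]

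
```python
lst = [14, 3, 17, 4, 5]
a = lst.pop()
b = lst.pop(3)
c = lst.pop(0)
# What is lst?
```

After line 1: lst = [14, 3, 17, 4, 5]
After line 2 (pop() -> a = 5): lst = [14, 3, 17, 4]
After line 3 (pop(3) -> b = 4): lst = [14, 3, 17]
After line 4 (pop(0) -> c = 14): lst = [3, 17]

[3, 17]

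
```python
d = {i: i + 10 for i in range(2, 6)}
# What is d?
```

{2: 12, 3: 13, 4: 14, 5: 15}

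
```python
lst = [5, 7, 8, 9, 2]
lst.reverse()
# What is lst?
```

[2, 9, 8, 7, 5]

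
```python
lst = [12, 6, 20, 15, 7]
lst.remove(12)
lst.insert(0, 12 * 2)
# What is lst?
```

After line 1: lst = [12, 6, 20, 15, 7]
After line 2 (remove first 12): lst = [6, 20, 15, 7]
After line 3 (insert 24 at index 0): lst = [24, 6, 20, 15, 7]

[24, 6, 20, 15, 7]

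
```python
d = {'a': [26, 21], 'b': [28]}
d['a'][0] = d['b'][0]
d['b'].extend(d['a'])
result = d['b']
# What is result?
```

After line 1: d = {'a': [26, 21], 'b': [28]}
After line 2 (a[0] = b[0] = 28): d = {'a': [28, 21], 'b': [28]}
After line 3 (b.extend(a) appends [28, 21]): d = {'a': [28, 21], 'b': [28, 28, 21]}
After line 4: result = d['b'] = [28, 28, 21]

[28, 28, 21]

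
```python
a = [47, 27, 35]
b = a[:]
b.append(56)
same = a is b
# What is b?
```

After line 1: a = [47, 27, 35]
After line 2 (b = a[:] is a shallow copy, new object): a = [47, 27, 35], b = [47, 27, 35]
After line 3 (append only mutates b): a = [47, 27, 35], b = [47, 27, 35, 56]
After line 4 (same = a is b; different objects -> False): same = False

[47, 27, 35, 56]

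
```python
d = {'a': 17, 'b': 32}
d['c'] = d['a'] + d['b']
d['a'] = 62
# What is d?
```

After line 1: d = {'a': 17, 'b': 32}
After line 2 (d['c'] = 17 + 32): d = {'a': 17, 'b': 32, 'c': 49}
After line 3: d = {'a': 62, 'b': 32, 'c': 49}

{'a': 62, 'b': 32, 'c': 49}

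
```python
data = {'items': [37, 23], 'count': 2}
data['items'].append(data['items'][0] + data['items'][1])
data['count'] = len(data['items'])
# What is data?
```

After line 1: data = {'items': [37, 23], 'count': 2}
After line 2 (append 37 + 23 = 60): data = {'items': [37, 23, 60], 'count': 2}
After line 3 (count = len(items) = 3): data = {'items': [37, 23, 60], 'count': 3}

{'items': [37, 23, 60], 'count': 3}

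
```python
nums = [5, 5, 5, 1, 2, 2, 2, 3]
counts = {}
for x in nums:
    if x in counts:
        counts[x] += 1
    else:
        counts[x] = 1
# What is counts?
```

Initial: counts = {}, nums = [5, 5, 5, 1, 2, 2, 2, 3]
See 5: counts = {5: 1}
See 5: counts = {5: 2}
See 5: counts = {5: 3}
See 1: counts = {5: 3, 1: 1}
See 2: counts = {5: 3, 1: 1, 2: 1}
See 2: counts = {5: 3, 1: 1, 2: 2}
See 2: counts = {5: 3, 1: 1, 2: 3}
See 3: counts = {5: 3, 1: 1, 2: 3, 3: 1}

{5: 3, 1: 1, 2: 3, 3: 1}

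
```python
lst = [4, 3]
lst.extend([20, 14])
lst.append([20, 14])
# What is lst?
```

After line 1: lst = [4, 3]
After line 2 (extend unpacks [20, 14]): lst = [4, 3, 20, 14]
After line 3 (append adds [20, 14] as single element): lst = [4, 3, 20, 14, [20, 14]]

[4, 3, 20, 14, [20, 14]]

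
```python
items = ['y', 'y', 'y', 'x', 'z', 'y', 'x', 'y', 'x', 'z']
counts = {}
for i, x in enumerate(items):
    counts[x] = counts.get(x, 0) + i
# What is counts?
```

Initial: counts = {}, items = ['y', 'y', 'y', 'x', 'z', 'y', 'x', 'y', 'x', 'z']
i=0, x='y': counts = {'y': 0}
i=1, x='y': counts = {'y': 1}
i=2, x='y': counts = {'y': 3}
i=3, x='x': counts = {'y': 3, 'x': 3}
i=4, x='z': counts = {'y': 3, 'x': 3, 'z': 4}
i=5, x='y': counts = {'y': 8, 'x': 3, 'z': 4}
i=6, x='x': counts = {'y': 8, 'x': 9, 'z': 4}
i=7, x='y': counts = {'y': 15, 'x': 9, 'z': 4}
i=8, x='x': counts = {'y': 15, 'x': 17, 'z': 4}
i=9, x='z': counts = {'y': 15, 'x': 17, 'z': 13}

{'y': 15, 'x': 17, 'z': 13}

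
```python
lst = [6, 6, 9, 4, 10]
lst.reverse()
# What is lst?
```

[10, 4, 9, 6, 6]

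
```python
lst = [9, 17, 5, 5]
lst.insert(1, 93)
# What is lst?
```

[9, 93, 17, 5, 5]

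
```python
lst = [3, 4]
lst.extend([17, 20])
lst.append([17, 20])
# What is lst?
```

After line 1: lst = [3, 4]
After line 2 (extend unpacks [17, 20]): lst = [3, 4, 17, 20]
After line 3 (append adds [17, 20] as single element): lst = [3, 4, 17, 20, [17, 20]]

[3, 4, 17, 20, [17, 20]]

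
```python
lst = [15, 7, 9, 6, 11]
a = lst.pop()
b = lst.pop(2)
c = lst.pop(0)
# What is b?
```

After line 1: lst = [15, 7, 9, 6, 11]
After line 2 (pop() -> a = 11): lst = [15, 7, 9, 6]
After line 3 (pop(2) -> b = 9): lst = [15, 7, 6]
After line 4 (pop(0) -> c = 15): lst = [7, 6]

9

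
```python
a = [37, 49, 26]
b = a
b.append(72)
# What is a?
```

After line 1: a = [37, 49, 26]
After line 2 (b = a is an alias, same object): a = [37, 49, 26], b = [37, 49, 26]
After line 3 (b.append mutates the shared list): a = [37, 49, 26, 72], b = [37, 49, 26, 72]

[37, 49, 26, 72]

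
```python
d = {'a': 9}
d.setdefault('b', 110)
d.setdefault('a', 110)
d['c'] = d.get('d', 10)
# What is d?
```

After line 1: d = {'a': 9}
After line 2 (setdefault adds 'b'=110): d = {'a': 9, 'b': 110}
After line 3 (setdefault 'a' no-op, already exists): d = {'a': 9, 'b': 110}
After line 4 (get('d', 10) returns default since 'd' not in d): d = {'a': 9, 'b': 110, 'c': 10}

{'a': 9, 'b': 110, 'c': 10}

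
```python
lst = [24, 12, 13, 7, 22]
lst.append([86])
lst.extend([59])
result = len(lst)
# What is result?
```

After line 1: lst = [24, 12, 13, 7, 22]
After line 2 (append adds [86] as single element): lst = [24, 12, 13, 7, 22, [86]]
After line 3 (extend unpacks [59], adds 59): lst = [24, 12, 13, 7, 22, [86], 59]
After line 4: result = len(lst) = 7

7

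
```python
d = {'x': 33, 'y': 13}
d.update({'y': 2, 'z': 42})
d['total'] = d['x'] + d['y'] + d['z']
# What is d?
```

After line 1: d = {'x': 33, 'y': 13}
After line 2 (y overwritten, z added): d = {'x': 33, 'y': 2, 'z': 42}
After line 3 (total = 33 + 2 + 42 = 77): d = {'x': 33, 'y': 2, 'z': 42, 'total': 77}

{'x': 33, 'y': 2, 'z': 42, 'total': 77}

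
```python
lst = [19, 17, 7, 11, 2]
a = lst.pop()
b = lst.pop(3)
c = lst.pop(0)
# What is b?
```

After line 1: lst = [19, 17, 7, 11, 2]
After line 2 (pop() -> a = 2): lst = [19, 17, 7, 11]
After line 3 (pop(3) -> b = 11): lst = [19, 17, 7]
After line 4 (pop(0) -> c = 19): lst = [17, 7]

11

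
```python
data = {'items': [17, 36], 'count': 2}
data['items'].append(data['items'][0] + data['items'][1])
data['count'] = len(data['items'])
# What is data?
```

After line 1: data = {'items': [17, 36], 'count': 2}
After line 2 (append 17 + 36 = 53): data = {'items': [17, 36, 53], 'count': 2}
After line 3 (count = len(items) = 3): data = {'items': [17, 36, 53], 'count': 3}

{'items': [17, 36, 53], 'count': 3}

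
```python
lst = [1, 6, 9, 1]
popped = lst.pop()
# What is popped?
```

1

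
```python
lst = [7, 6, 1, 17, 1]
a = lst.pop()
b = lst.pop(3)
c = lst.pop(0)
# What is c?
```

After line 1: lst = [7, 6, 1, 17, 1]
After line 2 (pop() -> a = 1): lst = [7, 6, 1, 17]
After line 3 (pop(3) -> b = 17): lst = [7, 6, 1]
After line 4 (pop(0) -> c = 7): lst = [6, 1]

7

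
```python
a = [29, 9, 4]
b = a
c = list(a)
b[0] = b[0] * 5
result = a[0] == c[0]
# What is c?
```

After line 1: a = [29, 9, 4]
After line 2 (b = a, alias): a = [29, 9, 4], b = [29, 9, 4]
After line 3 (c = list(a) is a copy, new object): c = [29, 9, 4]
After line 4 (b[0] = 29 * 5 = 145; mutates shared a/b): a = b = [145, 9, 4], c = [29, 9, 4]
After line 5 (a[0] = 145, c[0] = 29; result = False)

[29, 9, 4]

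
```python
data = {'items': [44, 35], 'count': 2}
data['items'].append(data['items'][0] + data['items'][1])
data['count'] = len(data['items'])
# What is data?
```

After line 1: data = {'items': [44, 35], 'count': 2}
After line 2 (append 44 + 35 = 79): data = {'items': [44, 35, 79], 'count': 2}
After line 3 (count = len(items) = 3): data = {'items': [44, 35, 79], 'count': 3}

{'items': [44, 35, 79], 'count': 3}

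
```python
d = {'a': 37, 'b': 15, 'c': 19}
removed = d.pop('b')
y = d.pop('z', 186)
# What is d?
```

After line 1: d = {'a': 37, 'b': 15, 'c': 19}
After line 2 (pop 'b' returns 15): d = {'a': 37, 'c': 19}, removed = 15
After line 3 (pop 'z' missing, returns default 186): d = {'a': 37, 'c': 19}, y = 186

{'a': 37, 'c': 19}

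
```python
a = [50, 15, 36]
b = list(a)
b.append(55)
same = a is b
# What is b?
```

After line 1: a = [50, 15, 36]
After line 2 (b = list(a) is a shallow copy, new object): a = [50, 15, 36], b = [50, 15, 36]
After line 3 (append only mutates b): a = [50, 15, 36], b = [50, 15, 36, 55]
After line 4 (same = a is b; different objects -> False): same = False

[50, 15, 36, 55]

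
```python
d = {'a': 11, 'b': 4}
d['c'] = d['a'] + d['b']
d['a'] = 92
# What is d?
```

After line 1: d = {'a': 11, 'b': 4}
After line 2 (d['c'] = 11 + 4): d = {'a': 11, 'b': 4, 'c': 15}
After line 3: d = {'a': 92, 'b': 4, 'c': 15}

{'a': 92, 'b': 4, 'c': 15}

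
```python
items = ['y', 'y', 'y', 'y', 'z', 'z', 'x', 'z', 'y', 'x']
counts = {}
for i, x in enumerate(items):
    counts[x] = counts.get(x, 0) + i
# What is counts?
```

Initial: counts = {}, items = ['y', 'y', 'y', 'y', 'z', 'z', 'x', 'z', 'y', 'x']
i=0, x='y': counts = {'y': 0}
i=1, x='y': counts = {'y': 1}
i=2, x='y': counts = {'y': 3}
i=3, x='y': counts = {'y': 6}
i=4, x='z': counts = {'y': 6, 'z': 4}
i=5, x='z': counts = {'y': 6, 'z': 9}
i=6, x='x': counts = {'y': 6, 'z': 9, 'x': 6}
i=7, x='z': counts = {'y': 6, 'z': 16, 'x': 6}
i=8, x='y': counts = {'y': 14, 'z': 16, 'x': 6}
i=9, x='x': counts = {'y': 14, 'z': 16, 'x': 15}

{'y': 14, 'z': 16, 'x': 15}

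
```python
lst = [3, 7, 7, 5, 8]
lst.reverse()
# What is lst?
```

[8, 5, 7, 7, 3]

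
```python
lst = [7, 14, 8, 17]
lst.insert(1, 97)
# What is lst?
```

[7, 97, 14, 8, 17]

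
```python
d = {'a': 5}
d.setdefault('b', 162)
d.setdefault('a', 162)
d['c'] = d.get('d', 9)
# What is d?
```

After line 1: d = {'a': 5}
After line 2 (setdefault adds 'b'=162): d = {'a': 5, 'b': 162}
After line 3 (setdefault 'a' no-op, already exists): d = {'a': 5, 'b': 162}
After line 4 (get('d', 9) returns default since 'd' not in d): d = {'a': 5, 'b': 162, 'c': 9}

{'a': 5, 'b': 162, 'c': 9}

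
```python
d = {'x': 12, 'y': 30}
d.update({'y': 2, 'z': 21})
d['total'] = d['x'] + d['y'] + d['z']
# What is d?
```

After line 1: d = {'x': 12, 'y': 30}
After line 2 (y overwritten, z added): d = {'x': 12, 'y': 2, 'z': 21}
After line 3 (total = 12 + 2 + 21 = 35): d = {'x': 12, 'y': 2, 'z': 21, 'total': 35}

{'x': 12, 'y': 2, 'z': 21, 'total': 35}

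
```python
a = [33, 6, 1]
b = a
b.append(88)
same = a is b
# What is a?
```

After line 1: a = [33, 6, 1]
After line 2 (b = a is an alias, same object): a = [33, 6, 1], b = [33, 6, 1]
After line 3 (b.append mutates the shared list): a = [33, 6, 1, 88], b = [33, 6, 1, 88]
After line 4 (same = a is b; same object -> True): same = True

[33, 6, 1, 88]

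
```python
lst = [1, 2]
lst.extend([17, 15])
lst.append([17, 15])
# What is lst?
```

After line 1: lst = [1, 2]
After line 2 (extend unpacks [17, 15]): lst = [1, 2, 17, 15]
After line 3 (append adds [17, 15] as single element): lst = [1, 2, 17, 15, [17, 15]]

[1, 2, 17, 15, [17, 15]]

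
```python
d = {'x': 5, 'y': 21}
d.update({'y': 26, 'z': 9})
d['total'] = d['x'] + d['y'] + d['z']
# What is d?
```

After line 1: d = {'x': 5, 'y': 21}
After line 2 (y overwritten, z added): d = {'x': 5, 'y': 26, 'z': 9}
After line 3 (total = 5 + 26 + 9 = 40): d = {'x': 5, 'y': 26, 'z': 9, 'total': 40}

{'x': 5, 'y': 26, 'z': 9, 'total': 40}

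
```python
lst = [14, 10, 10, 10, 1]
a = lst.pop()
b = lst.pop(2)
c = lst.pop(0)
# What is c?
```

After line 1: lst = [14, 10, 10, 10, 1]
After line 2 (pop() -> a = 1): lst = [14, 10, 10, 10]
After line 3 (pop(2) -> b = 10): lst = [14, 10, 10]
After line 4 (pop(0) -> c = 14): lst = [10, 10]

14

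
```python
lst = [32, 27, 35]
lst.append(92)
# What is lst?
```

[32, 27, 35, 92]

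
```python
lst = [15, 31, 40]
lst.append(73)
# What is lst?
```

[15, 31, 40, 73]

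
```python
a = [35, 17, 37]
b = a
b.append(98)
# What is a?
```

After line 1: a = [35, 17, 37]
After line 2 (b = a is an alias, same object): a = [35, 17, 37], b = [35, 17, 37]
After line 3 (b.append mutates the shared list): a = [35, 17, 37, 98], b = [35, 17, 37, 98]

[35, 17, 37, 98]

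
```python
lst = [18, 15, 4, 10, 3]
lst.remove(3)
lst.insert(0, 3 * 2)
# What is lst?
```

After line 1: lst = [18, 15, 4, 10, 3]
After line 2 (remove first 3): lst = [18, 15, 4, 10]
After line 3 (insert 6 at index 0): lst = [6, 18, 15, 4, 10]

[6, 18, 15, 4, 10]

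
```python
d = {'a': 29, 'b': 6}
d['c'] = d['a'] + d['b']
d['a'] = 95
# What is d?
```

After line 1: d = {'a': 29, 'b': 6}
After line 2 (d['c'] = 29 + 6): d = {'a': 29, 'b': 6, 'c': 35}
After line 3: d = {'a': 95, 'b': 6, 'c': 35}

{'a': 95, 'b': 6, 'c': 35}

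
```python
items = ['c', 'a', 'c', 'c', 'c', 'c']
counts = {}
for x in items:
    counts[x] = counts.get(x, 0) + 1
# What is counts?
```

Initial: counts = {}, items = ['c', 'a', 'c', 'c', 'c', 'c']
See 'c': counts = {'c': 1}
See 'a': counts = {'c': 1, 'a': 1}
See 'c': counts = {'c': 2, 'a': 1}
See 'c': counts = {'c': 3, 'a': 1}
See 'c': counts = {'c': 4, 'a': 1}
See 'c': counts = {'c': 5, 'a': 1}

{'c': 5, 'a': 1}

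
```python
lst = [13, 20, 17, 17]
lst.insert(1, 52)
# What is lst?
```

[13, 52, 20, 17, 17]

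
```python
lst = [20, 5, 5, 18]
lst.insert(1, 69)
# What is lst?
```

[20, 69, 5, 5, 18]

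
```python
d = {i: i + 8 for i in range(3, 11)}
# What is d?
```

{3: 11, 4: 12, 5: 13, 6: 14, 7: 15, 8: 16, 9: 17, 10: 18}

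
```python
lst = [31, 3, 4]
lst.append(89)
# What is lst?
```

[31, 3, 4, 89]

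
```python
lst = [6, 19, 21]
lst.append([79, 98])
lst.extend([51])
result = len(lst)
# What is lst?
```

After line 1: lst = [6, 19, 21]
After line 2 (append adds [79, 98] as single element): lst = [6, 19, 21, [79, 98]]
After line 3 (extend unpacks [51], adds 51): lst = [6, 19, 21, [79, 98], 51]
After line 4: result = len(lst) = 5

[6, 19, 21, [79, 98], 51]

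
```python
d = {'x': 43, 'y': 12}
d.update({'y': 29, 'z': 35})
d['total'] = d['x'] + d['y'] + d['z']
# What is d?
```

After line 1: d = {'x': 43, 'y': 12}
After line 2 (y overwritten, z added): d = {'x': 43, 'y': 29, 'z': 35}
After line 3 (total = 43 + 29 + 35 = 107): d = {'x': 43, 'y': 29, 'z': 35, 'total': 107}

{'x': 43, 'y': 29, 'z': 35, 'total': 107}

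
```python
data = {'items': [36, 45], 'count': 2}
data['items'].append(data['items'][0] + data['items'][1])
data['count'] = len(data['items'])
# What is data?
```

After line 1: data = {'items': [36, 45], 'count': 2}
After line 2 (append 36 + 45 = 81): data = {'items': [36, 45, 81], 'count': 2}
After line 3 (count = len(items) = 3): data = {'items': [36, 45, 81], 'count': 3}

{'items': [36, 45, 81], 'count': 3}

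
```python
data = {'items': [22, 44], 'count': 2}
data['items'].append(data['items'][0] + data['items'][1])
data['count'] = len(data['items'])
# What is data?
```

After line 1: data = {'items': [22, 44], 'count': 2}
After line 2 (append 22 + 44 = 66): data = {'items': [22, 44, 66], 'count': 2}
After line 3 (count = len(items) = 3): data = {'items': [22, 44, 66], 'count': 3}

{'items': [22, 44, 66], 'count': 3}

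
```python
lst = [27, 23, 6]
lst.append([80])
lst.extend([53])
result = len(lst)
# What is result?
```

After line 1: lst = [27, 23, 6]
After line 2 (append adds [80] as single element): lst = [27, 23, 6, [80]]
After line 3 (extend unpacks [53], adds 53): lst = [27, 23, 6, [80], 53]
After line 4: result = len(lst) = 5

5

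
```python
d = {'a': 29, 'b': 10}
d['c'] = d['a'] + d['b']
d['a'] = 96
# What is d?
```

After line 1: d = {'a': 29, 'b': 10}
After line 2 (d['c'] = 29 + 10): d = {'a': 29, 'b': 10, 'c': 39}
After line 3: d = {'a': 96, 'b': 10, 'c': 39}

{'a': 96, 'b': 10, 'c': 39}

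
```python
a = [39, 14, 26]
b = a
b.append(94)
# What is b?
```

After line 1: a = [39, 14, 26]
After line 2 (b = a is an alias, same object): a = [39, 14, 26], b = [39, 14, 26]
After line 3 (b.append mutates the shared list): a = [39, 14, 26, 94], b = [39, 14, 26, 94]

[39, 14, 26, 94]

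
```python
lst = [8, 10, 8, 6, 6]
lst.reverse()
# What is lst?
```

[6, 6, 8, 10, 8]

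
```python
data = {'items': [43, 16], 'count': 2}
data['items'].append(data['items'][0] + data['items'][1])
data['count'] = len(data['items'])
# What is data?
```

After line 1: data = {'items': [43, 16], 'count': 2}
After line 2 (append 43 + 16 = 59): data = {'items': [43, 16, 59], 'count': 2}
After line 3 (count = len(items) = 3): data = {'items': [43, 16, 59], 'count': 3}

{'items': [43, 16, 59], 'count': 3}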